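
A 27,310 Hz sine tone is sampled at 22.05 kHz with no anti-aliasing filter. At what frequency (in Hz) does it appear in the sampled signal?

Nyquist = 22,050/2 = 11,025 Hz; 27,310 Hz exceeds it.
Alias = |27,310 − 1×22,050| = |27,310 − 22,050| = 5,260 Hz.

5,260 Hz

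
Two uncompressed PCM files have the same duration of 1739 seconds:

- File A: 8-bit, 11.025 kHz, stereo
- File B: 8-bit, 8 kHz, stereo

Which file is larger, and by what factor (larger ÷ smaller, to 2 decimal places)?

File A: 11,025 × 1 × 2 = 22,050 bytes/s.
File B: 8,000 × 1 × 2 = 16,000 bytes/s.
File A is larger; ratio = 38,344,950 / 27,824,000 = 1.38.

File A, by a factor of 1.38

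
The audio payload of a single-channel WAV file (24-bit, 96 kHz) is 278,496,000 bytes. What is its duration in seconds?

Byte rate = 96,000 × 3 × 1 = 288,000 bytes/s.
Duration = 278,496,000 / 288,000 = 967 s.

967 seconds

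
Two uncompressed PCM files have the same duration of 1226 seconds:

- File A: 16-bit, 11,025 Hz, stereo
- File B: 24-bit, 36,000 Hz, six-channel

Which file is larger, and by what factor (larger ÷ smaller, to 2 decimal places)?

File B, by a factor of 14.69

File A: 11,025 × 2 × 2 = 44,100 bytes/s.
File B: 36,000 × 3 × 6 = 648,000 bytes/s.
File B is larger; ratio = 794,448,000 / 54,066,600 = 14.69.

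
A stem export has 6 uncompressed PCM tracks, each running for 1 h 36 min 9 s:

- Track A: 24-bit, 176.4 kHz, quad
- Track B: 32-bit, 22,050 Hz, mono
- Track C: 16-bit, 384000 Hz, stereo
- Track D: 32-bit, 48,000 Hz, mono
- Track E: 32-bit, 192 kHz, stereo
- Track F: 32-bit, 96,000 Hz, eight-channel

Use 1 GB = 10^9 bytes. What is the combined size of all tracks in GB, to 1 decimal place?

49.3 GB

1 h 36 min 9 s = 5,769 s.
Track A: 176,400 × 5,769 × 3 × 4 = 12,211,819,200 bytes.
Track B: 22,050 × 5,769 × 4 × 1 = 508,825,800 bytes.
Track C: 384,000 × 5,769 × 2 × 2 = 8,861,184,000 bytes.
Track D: 48,000 × 5,769 × 4 × 1 = 1,107,648,000 bytes.
Track E: 192,000 × 5,769 × 4 × 2 = 8,861,184,000 bytes.
Track F: 96,000 × 5,769 × 4 × 8 = 17,722,368,000 bytes.
Total = 49,273,029,000 bytes = 49.3 GB.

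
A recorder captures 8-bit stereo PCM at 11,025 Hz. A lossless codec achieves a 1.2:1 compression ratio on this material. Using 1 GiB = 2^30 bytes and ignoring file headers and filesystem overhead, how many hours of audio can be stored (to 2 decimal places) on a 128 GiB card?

2077.69 hours

Uncompressed byte rate = 11,025 × 1 × 2 = 22,050 bytes/s.
After 1.2:1 compression, effective rate ≈ 18375 bytes/s.
Capacity = 128 × 1,073,741,824 = 137,438,953,472 bytes.
137,438,953,472 / effective rate ≈ 7479670.94 s → 2077.69 hours.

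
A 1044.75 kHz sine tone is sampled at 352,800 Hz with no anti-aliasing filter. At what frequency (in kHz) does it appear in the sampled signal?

13.65 kHz

Nyquist = 352,800/2 = 176,400 Hz; 1,044,750 Hz exceeds it.
Alias = |1,044,750 − 3×352,800| = |1,044,750 − 1,058,400| = 13,650 Hz = 13.65 kHz.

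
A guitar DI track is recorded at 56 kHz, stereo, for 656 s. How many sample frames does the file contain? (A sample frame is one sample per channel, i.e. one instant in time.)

56,000 samples/s × 656 s = 36,736,000 frames.

36,736,000 sample frames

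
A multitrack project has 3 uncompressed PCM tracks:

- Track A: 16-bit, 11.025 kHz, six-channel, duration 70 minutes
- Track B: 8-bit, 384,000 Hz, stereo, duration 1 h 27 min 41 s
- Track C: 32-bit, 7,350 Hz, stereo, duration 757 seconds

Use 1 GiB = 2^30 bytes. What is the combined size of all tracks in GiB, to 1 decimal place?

4.3 GiB

Track A: 70 minutes = 4,200 s; 11,025 × 4,200 × 2 × 6 = 555,660,000 bytes.
Track B: 1 h 27 min 41 s = 5,261 s; 384,000 × 5,261 × 1 × 2 = 4,040,448,000 bytes.
Track C: 7,350 × 757 × 4 × 2 = 44,511,600 bytes.
Total = 4,640,619,600 bytes = 4.3 GiB.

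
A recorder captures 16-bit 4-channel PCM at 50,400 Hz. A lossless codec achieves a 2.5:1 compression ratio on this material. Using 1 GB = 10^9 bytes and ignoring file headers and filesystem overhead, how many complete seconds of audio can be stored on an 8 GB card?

Uncompressed byte rate = 50,400 × 2 × 4 = 403,200 bytes/s.
After 2.5:1 compression, effective rate ≈ 161280 bytes/s.
Capacity = 8 × 1,000,000,000 = 8,000,000,000 bytes.
8,000,000,000 / effective rate ≈ 49603.17 s → 49,603 seconds.

49,603 seconds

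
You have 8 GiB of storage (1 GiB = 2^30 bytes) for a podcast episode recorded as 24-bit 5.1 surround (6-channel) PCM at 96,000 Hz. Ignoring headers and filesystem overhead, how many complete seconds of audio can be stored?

Uncompressed byte rate = 96,000 × 3 × 6 = 1,728,000 bytes/s.
Capacity = 8 × 1,073,741,824 = 8,589,934,592 bytes.
8,589,934,592 / 1,728,000 ≈ 4971.03 s → 4,971 seconds.

4,971 seconds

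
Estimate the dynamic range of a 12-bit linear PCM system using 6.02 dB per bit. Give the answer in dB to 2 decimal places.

12 × 6.02 = 72.24 dB.

72.24 dB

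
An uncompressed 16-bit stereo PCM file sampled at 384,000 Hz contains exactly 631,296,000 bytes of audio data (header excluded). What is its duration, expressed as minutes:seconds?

6:51

Byte rate = 384,000 × 2 × 2 = 1,536,000 bytes/s.
Duration = 631,296,000 / 1,536,000 = 411 s.
411 s = 6:51.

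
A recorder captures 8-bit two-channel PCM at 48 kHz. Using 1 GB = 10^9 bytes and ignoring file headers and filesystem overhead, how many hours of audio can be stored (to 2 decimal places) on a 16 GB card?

46.30 hours

Uncompressed byte rate = 48,000 × 1 × 2 = 96,000 bytes/s.
Capacity = 16 × 1,000,000,000 = 16,000,000,000 bytes.
16,000,000,000 / 96,000 ≈ 166666.67 s → 46.30 hours.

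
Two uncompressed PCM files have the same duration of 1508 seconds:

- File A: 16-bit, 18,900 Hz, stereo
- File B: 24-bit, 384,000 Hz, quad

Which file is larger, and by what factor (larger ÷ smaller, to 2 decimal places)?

File A: 18,900 × 2 × 2 = 75,600 bytes/s.
File B: 384,000 × 3 × 4 = 4,608,000 bytes/s.
File B is larger; ratio = 6,948,864,000 / 114,004,800 = 60.95.

File B, by a factor of 60.95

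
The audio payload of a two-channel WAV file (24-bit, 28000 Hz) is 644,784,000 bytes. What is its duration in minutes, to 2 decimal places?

Byte rate = 28,000 × 3 × 2 = 168,000 bytes/s.
Duration = 644,784,000 / 168,000 = 3,838 s.
3,838 s / 60 = 63.97 minutes.

63.97 minutes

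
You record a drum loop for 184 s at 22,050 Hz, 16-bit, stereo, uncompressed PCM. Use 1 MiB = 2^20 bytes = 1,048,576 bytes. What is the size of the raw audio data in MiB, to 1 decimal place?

Bytes = 22,050 samples/s × 184 s × 2 bytes/sample × 2 ch = 16,228,800 bytes.
16,228,800 / 1,048,576 = 15.5 MiB.

15.5 MiB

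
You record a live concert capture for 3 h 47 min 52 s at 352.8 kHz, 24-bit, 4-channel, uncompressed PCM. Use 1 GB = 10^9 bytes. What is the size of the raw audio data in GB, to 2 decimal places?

57.88 GB

Duration = 3 h 47 min 52 s = 13,672 s.
Bytes = 352,800 samples/s × 13,672 s × 3 bytes/sample × 4 ch = 57,881,779,200 bytes.
57,881,779,200 / 1,000,000,000 = 57.88 GB.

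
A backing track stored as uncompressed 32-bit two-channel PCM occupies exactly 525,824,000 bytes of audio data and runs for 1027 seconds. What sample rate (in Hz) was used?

64,000 Hz

Bytes = sample_rate × seconds × bytes_per_sample × channels.
sample_rate = 525,824,000 / (1,027 × 4 × 2) = 525,824,000 / 8,216 = 64,000 Hz.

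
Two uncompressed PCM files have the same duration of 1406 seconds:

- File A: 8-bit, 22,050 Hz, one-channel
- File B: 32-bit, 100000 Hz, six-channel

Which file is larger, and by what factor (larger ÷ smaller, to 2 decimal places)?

File A: 22,050 × 1 × 1 = 22,050 bytes/s.
File B: 100,000 × 4 × 6 = 2,400,000 bytes/s.
File B is larger; ratio = 3,374,400,000 / 31,002,300 = 108.84.

File B, by a factor of 108.84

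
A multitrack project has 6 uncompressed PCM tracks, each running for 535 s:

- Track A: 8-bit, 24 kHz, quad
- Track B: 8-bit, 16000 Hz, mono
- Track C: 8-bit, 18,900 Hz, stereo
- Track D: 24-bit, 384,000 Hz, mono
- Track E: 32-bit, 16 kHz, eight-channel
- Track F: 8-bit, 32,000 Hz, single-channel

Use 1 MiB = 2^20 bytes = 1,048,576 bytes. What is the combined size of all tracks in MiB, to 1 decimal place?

Track A: 24,000 × 535 × 1 × 4 = 51,360,000 bytes.
Track B: 16,000 × 535 × 1 × 1 = 8,560,000 bytes.
Track C: 18,900 × 535 × 1 × 2 = 20,223,000 bytes.
Track D: 384,000 × 535 × 3 × 1 = 616,320,000 bytes.
Track E: 16,000 × 535 × 4 × 8 = 273,920,000 bytes.
Track F: 32,000 × 535 × 1 × 1 = 17,120,000 bytes.
Total = 987,503,000 bytes = 941.8 MiB.

941.8 MiB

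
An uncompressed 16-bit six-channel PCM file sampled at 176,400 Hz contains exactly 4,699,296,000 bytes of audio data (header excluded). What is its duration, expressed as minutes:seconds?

Byte rate = 176,400 × 2 × 6 = 2,116,800 bytes/s.
Duration = 4,699,296,000 / 2,116,800 = 2,220 s.
2,220 s = 37:00.

37:00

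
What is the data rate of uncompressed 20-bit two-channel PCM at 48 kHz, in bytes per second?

240,000 bytes/s

Bit rate = 48,000 × 20 × 2 = 1,920,000 bits/s.
1,920,000 / 8 = 240,000 bytes/s.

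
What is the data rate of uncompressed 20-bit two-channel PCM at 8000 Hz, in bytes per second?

Bit rate = 8,000 × 20 × 2 = 320,000 bits/s.
320,000 / 8 = 40,000 bytes/s.

40,000 bytes/s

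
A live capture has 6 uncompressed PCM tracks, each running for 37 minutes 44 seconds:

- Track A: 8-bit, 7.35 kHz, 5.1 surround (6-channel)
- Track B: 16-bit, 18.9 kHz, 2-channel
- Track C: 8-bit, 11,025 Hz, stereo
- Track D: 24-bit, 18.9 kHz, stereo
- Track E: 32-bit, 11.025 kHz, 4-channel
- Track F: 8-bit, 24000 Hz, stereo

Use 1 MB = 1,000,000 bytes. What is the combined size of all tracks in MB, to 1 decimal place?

37 minutes 44 seconds = 2,264 s.
Track A: 7,350 × 2,264 × 1 × 6 = 99,842,400 bytes.
Track B: 18,900 × 2,264 × 2 × 2 = 171,158,400 bytes.
Track C: 11,025 × 2,264 × 1 × 2 = 49,921,200 bytes.
Track D: 18,900 × 2,264 × 3 × 2 = 256,737,600 bytes.
Track E: 11,025 × 2,264 × 4 × 4 = 399,369,600 bytes.
Track F: 24,000 × 2,264 × 1 × 2 = 108,672,000 bytes.
Total = 1,085,701,200 bytes = 1085.7 MB.

1085.7 MB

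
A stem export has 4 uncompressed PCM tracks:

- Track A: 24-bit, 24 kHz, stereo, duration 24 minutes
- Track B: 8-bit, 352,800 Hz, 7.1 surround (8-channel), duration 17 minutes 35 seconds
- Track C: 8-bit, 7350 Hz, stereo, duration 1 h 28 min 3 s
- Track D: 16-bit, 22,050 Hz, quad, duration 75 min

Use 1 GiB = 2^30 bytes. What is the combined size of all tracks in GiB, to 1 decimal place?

3.8 GiB

Track A: 24 minutes = 1,440 s; 24,000 × 1,440 × 3 × 2 = 207,360,000 bytes.
Track B: 17 minutes 35 seconds = 1,055 s; 352,800 × 1,055 × 1 × 8 = 2,977,632,000 bytes.
Track C: 1 h 28 min 3 s = 5,283 s; 7,350 × 5,283 × 1 × 2 = 77,660,100 bytes.
Track D: 75 min = 4,500 s; 22,050 × 4,500 × 2 × 4 = 793,800,000 bytes.
Total = 4,056,452,100 bytes = 3.8 GiB.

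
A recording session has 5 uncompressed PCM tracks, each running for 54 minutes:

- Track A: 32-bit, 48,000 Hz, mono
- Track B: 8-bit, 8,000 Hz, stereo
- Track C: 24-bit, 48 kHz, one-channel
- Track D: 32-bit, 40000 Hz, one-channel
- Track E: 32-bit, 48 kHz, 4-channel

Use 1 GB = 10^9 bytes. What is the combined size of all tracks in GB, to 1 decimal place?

4.1 GB

54 minutes = 3,240 s.
Track A: 48,000 × 3,240 × 4 × 1 = 622,080,000 bytes.
Track B: 8,000 × 3,240 × 1 × 2 = 51,840,000 bytes.
Track C: 48,000 × 3,240 × 3 × 1 = 466,560,000 bytes.
Track D: 40,000 × 3,240 × 4 × 1 = 518,400,000 bytes.
Track E: 48,000 × 3,240 × 4 × 4 = 2,488,320,000 bytes.
Total = 4,147,200,000 bytes = 4.1 GB.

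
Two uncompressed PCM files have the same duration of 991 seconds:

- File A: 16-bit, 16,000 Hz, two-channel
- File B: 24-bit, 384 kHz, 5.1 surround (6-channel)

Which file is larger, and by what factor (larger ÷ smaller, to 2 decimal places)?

File A: 16,000 × 2 × 2 = 64,000 bytes/s.
File B: 384,000 × 3 × 6 = 6,912,000 bytes/s.
File B is larger; ratio = 6,849,792,000 / 63,424,000 = 108.00.

File B, by a factor of 108.00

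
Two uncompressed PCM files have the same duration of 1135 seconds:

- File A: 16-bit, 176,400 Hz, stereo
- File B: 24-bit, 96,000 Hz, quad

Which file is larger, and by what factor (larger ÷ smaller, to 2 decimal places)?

File B, by a factor of 1.63

File A: 176,400 × 2 × 2 = 705,600 bytes/s.
File B: 96,000 × 3 × 4 = 1,152,000 bytes/s.
File B is larger; ratio = 1,307,520,000 / 800,856,000 = 1.63.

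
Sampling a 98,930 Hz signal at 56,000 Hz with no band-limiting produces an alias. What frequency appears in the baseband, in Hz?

13,070 Hz

Nyquist = 56,000/2 = 28,000 Hz; 98,930 Hz exceeds it.
Alias = |98,930 − 2×56,000| = |98,930 − 112,000| = 13,070 Hz.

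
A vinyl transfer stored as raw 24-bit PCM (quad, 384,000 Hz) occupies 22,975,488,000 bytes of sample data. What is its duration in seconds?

Byte rate = 384,000 × 3 × 4 = 4,608,000 bytes/s.
Duration = 22,975,488,000 / 4,608,000 = 4,986 s.

4,986 seconds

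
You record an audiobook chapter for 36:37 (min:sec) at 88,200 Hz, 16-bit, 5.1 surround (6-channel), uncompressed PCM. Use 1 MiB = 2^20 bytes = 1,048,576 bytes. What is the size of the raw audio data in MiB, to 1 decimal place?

Duration = 36:37 (min:sec) = 2,197 s.
Bytes = 88,200 samples/s × 2,197 s × 2 bytes/sample × 6 ch = 2,325,304,800 bytes.
2,325,304,800 / 1,048,576 = 2217.6 MiB.

2217.6 MiB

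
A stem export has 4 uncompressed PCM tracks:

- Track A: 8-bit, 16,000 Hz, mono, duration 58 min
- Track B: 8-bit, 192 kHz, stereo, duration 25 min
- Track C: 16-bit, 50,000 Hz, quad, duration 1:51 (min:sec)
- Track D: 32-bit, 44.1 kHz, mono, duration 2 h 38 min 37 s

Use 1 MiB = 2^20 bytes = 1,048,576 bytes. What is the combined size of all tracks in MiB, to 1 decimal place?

Track A: 58 min = 3,480 s; 16,000 × 3,480 × 1 × 1 = 55,680,000 bytes.
Track B: 25 min = 1,500 s; 192,000 × 1,500 × 1 × 2 = 576,000,000 bytes.
Track C: 1:51 (min:sec) = 111 s; 50,000 × 111 × 2 × 4 = 44,400,000 bytes.
Track D: 2 h 38 min 37 s = 9,517 s; 44,100 × 9,517 × 4 × 1 = 1,678,798,800 bytes.
Total = 2,354,878,800 bytes = 2245.8 MiB.

2245.8 MiB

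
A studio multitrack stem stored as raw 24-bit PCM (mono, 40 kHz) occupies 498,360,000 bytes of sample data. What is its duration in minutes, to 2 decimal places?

Byte rate = 40,000 × 3 × 1 = 120,000 bytes/s.
Duration = 498,360,000 / 120,000 = 4,153 s.
4,153 s / 60 = 69.22 minutes.

69.22 minutes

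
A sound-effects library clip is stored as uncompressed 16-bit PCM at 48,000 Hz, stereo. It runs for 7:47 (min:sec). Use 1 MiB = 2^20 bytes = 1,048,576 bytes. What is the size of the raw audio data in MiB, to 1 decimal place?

85.5 MiB

Duration = 7:47 (min:sec) = 467 s.
Bytes = 48,000 samples/s × 467 s × 2 bytes/sample × 2 ch = 89,664,000 bytes.
89,664,000 / 1,048,576 = 85.5 MiB.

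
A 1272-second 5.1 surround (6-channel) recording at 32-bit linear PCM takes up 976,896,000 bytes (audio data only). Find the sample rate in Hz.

32,000 Hz

Bytes = sample_rate × seconds × bytes_per_sample × channels.
sample_rate = 976,896,000 / (1,272 × 4 × 6) = 976,896,000 / 30,528 = 32,000 Hz.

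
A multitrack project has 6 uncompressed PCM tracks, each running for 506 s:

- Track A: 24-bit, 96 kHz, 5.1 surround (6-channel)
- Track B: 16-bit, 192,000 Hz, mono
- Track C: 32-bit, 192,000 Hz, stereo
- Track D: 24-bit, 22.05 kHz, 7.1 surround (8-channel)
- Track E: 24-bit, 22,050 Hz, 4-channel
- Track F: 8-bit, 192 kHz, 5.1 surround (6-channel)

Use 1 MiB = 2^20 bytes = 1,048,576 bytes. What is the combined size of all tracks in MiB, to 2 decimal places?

Track A: 96,000 × 506 × 3 × 6 = 874,368,000 bytes.
Track B: 192,000 × 506 × 2 × 1 = 194,304,000 bytes.
Track C: 192,000 × 506 × 4 × 2 = 777,216,000 bytes.
Track D: 22,050 × 506 × 3 × 8 = 267,775,200 bytes.
Track E: 22,050 × 506 × 3 × 4 = 133,887,600 bytes.
Track F: 192,000 × 506 × 1 × 6 = 582,912,000 bytes.
Total = 2,830,462,800 bytes = 2699.34 MiB.

2699.34 MiB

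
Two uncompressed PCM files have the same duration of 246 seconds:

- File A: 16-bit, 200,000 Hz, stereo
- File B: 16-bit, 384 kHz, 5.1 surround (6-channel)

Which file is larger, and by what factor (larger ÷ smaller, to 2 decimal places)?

File A: 200,000 × 2 × 2 = 800,000 bytes/s.
File B: 384,000 × 2 × 6 = 4,608,000 bytes/s.
File B is larger; ratio = 1,133,568,000 / 196,800,000 = 5.76.

File B, by a factor of 5.76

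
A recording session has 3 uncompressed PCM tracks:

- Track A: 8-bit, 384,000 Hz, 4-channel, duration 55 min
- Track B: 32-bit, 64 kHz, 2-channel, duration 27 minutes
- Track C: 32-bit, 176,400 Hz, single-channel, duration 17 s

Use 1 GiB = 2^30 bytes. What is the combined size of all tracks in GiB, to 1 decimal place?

Track A: 55 min = 3,300 s; 384,000 × 3,300 × 1 × 4 = 5,068,800,000 bytes.
Track B: 27 minutes = 1,620 s; 64,000 × 1,620 × 4 × 2 = 829,440,000 bytes.
Track C: 176,400 × 17 × 4 × 1 = 11,995,200 bytes.
Total = 5,910,235,200 bytes = 5.5 GiB.

5.5 GiB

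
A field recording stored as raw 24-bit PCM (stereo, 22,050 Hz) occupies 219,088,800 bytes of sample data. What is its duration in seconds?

1,656 seconds

Byte rate = 22,050 × 3 × 2 = 132,300 bytes/s.
Duration = 219,088,800 / 132,300 = 1,656 s.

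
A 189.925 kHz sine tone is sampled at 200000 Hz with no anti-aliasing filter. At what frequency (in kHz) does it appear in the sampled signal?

10.075 kHz

Nyquist = 200,000/2 = 100,000 Hz; 189,925 Hz exceeds it.
Alias = |189,925 − 1×200,000| = |189,925 − 200,000| = 10,075 Hz = 10.075 kHz.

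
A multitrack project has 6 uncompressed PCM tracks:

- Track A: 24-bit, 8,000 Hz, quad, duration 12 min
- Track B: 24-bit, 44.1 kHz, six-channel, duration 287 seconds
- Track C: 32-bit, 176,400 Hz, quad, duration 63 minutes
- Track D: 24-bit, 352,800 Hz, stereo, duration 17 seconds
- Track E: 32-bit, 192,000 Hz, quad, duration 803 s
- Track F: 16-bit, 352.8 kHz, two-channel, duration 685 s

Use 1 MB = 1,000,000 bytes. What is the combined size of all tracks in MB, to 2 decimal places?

Track A: 12 min = 720 s; 8,000 × 720 × 3 × 4 = 69,120,000 bytes.
Track B: 44,100 × 287 × 3 × 6 = 227,820,600 bytes.
Track C: 63 minutes = 3,780 s; 176,400 × 3,780 × 4 × 4 = 10,668,672,000 bytes.
Track D: 352,800 × 17 × 3 × 2 = 35,985,600 bytes.
Track E: 192,000 × 803 × 4 × 4 = 2,466,816,000 bytes.
Track F: 352,800 × 685 × 2 × 2 = 966,672,000 bytes.
Total = 14,435,086,200 bytes = 14435.09 MB.

14435.09 MB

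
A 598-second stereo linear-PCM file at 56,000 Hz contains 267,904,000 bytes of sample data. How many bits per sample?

Bytes per sample = 267,904,000 / (56,000 × 598 × 2) = 267,904,000 / 66,976,000 = 4.
Bit depth = 4 × 8 = 32 bits.

32 bits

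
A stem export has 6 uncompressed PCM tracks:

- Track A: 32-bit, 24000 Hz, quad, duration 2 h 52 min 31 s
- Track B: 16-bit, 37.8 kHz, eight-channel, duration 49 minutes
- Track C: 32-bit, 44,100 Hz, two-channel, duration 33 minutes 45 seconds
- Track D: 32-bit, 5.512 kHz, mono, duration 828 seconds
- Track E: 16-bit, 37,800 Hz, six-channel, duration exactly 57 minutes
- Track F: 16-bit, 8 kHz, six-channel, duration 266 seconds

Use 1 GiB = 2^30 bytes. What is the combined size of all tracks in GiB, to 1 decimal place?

7.5 GiB

Track A: 2 h 52 min 31 s = 10,351 s; 24,000 × 10,351 × 4 × 4 = 3,974,784,000 bytes.
Track B: 49 minutes = 2,940 s; 37,800 × 2,940 × 2 × 8 = 1,778,112,000 bytes.
Track C: 33 minutes 45 seconds = 2,025 s; 44,100 × 2,025 × 4 × 2 = 714,420,000 bytes.
Track D: 5,512 × 828 × 4 × 1 = 18,255,744 bytes.
Track E: exactly 57 minutes = 3,420 s; 37,800 × 3,420 × 2 × 6 = 1,551,312,000 bytes.
Track F: 8,000 × 266 × 2 × 6 = 25,536,000 bytes.
Total = 8,062,419,744 bytes = 7.5 GiB.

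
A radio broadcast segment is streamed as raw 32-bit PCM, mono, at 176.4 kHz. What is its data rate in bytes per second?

705,600 bytes/s

Bit rate = 176,400 × 32 × 1 = 5,644,800 bits/s.
5,644,800 / 8 = 705,600 bytes/s.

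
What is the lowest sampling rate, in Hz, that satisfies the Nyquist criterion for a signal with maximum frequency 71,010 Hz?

Minimum sample rate = 2 × 71,010 Hz = 142,020 Hz.

142,020 Hz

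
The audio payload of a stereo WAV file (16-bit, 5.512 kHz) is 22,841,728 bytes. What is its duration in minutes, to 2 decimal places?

Byte rate = 5,512 × 2 × 2 = 22,048 bytes/s.
Duration = 22,841,728 / 22,048 = 1,036 s.
1,036 s / 60 = 17.27 minutes.

17.27 minutes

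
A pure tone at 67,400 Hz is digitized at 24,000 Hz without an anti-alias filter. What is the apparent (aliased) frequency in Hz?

Nyquist = 24,000/2 = 12,000 Hz; 67,400 Hz exceeds it.
Alias = |67,400 − 3×24,000| = |67,400 − 72,000| = 4,600 Hz.

4,600 Hz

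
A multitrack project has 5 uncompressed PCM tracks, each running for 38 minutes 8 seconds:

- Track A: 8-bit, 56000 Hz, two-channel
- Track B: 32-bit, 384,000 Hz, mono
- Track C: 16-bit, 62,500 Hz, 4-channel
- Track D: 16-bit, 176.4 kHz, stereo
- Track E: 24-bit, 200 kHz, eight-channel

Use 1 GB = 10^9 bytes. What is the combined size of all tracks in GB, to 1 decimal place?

38 minutes 8 seconds = 2,288 s.
Track A: 56,000 × 2,288 × 1 × 2 = 256,256,000 bytes.
Track B: 384,000 × 2,288 × 4 × 1 = 3,514,368,000 bytes.
Track C: 62,500 × 2,288 × 2 × 4 = 1,144,000,000 bytes.
Track D: 176,400 × 2,288 × 2 × 2 = 1,614,412,800 bytes.
Track E: 200,000 × 2,288 × 3 × 8 = 10,982,400,000 bytes.
Total = 17,511,436,800 bytes = 17.5 GB.

17.5 GB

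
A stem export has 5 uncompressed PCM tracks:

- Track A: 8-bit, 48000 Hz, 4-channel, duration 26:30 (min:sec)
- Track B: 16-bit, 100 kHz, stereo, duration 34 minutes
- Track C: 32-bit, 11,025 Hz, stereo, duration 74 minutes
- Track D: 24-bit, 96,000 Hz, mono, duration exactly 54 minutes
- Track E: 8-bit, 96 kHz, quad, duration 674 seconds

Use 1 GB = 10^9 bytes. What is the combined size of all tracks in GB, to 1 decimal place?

Track A: 26:30 (min:sec) = 1,590 s; 48,000 × 1,590 × 1 × 4 = 305,280,000 bytes.
Track B: 34 minutes = 2,040 s; 100,000 × 2,040 × 2 × 2 = 816,000,000 bytes.
Track C: 74 minutes = 4,440 s; 11,025 × 4,440 × 4 × 2 = 391,608,000 bytes.
Track D: exactly 54 minutes = 3,240 s; 96,000 × 3,240 × 3 × 1 = 933,120,000 bytes.
Track E: 96,000 × 674 × 1 × 4 = 258,816,000 bytes.
Total = 2,704,824,000 bytes = 2.7 GB.

2.7 GB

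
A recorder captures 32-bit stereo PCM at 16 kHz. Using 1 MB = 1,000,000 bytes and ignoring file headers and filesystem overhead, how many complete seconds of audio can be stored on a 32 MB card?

Uncompressed byte rate = 16,000 × 4 × 2 = 128,000 bytes/s.
Capacity = 32 × 1,000,000 = 32,000,000 bytes.
32,000,000 / 128,000 ≈ 250 s → 250 seconds.

250 seconds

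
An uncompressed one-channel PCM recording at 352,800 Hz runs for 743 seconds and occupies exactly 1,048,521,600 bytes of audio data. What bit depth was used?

32 bits

Bytes per sample = 1,048,521,600 / (352,800 × 743 × 1) = 1,048,521,600 / 262,130,400 = 4.
Bit depth = 4 × 8 = 32 bits.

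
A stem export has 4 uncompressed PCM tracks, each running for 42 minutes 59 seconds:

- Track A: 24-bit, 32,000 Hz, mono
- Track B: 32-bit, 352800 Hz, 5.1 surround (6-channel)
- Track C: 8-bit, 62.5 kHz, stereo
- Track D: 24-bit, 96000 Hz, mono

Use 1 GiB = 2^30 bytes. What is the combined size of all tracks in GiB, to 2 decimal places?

21.56 GiB

42 minutes 59 seconds = 2,579 s.
Track A: 32,000 × 2,579 × 3 × 1 = 247,584,000 bytes.
Track B: 352,800 × 2,579 × 4 × 6 = 21,836,908,800 bytes.
Track C: 62,500 × 2,579 × 1 × 2 = 322,375,000 bytes.
Track D: 96,000 × 2,579 × 3 × 1 = 742,752,000 bytes.
Total = 23,149,619,800 bytes = 21.56 GiB.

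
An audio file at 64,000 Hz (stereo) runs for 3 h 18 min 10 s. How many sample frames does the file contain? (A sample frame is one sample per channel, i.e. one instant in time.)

760,960,000 sample frames

3 h 18 min 10 s = 11,890 s.
64,000 samples/s × 11,890 s = 760,960,000 frames.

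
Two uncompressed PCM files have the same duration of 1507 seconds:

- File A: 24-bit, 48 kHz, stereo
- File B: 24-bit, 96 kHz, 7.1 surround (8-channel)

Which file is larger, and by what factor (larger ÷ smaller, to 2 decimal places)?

File B, by a factor of 8.00

File A: 48,000 × 3 × 2 = 288,000 bytes/s.
File B: 96,000 × 3 × 8 = 2,304,000 bytes/s.
File B is larger; ratio = 3,472,128,000 / 434,016,000 = 8.00.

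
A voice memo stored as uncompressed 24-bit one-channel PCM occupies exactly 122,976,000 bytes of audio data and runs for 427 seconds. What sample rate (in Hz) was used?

96,000 Hz

Bytes = sample_rate × seconds × bytes_per_sample × channels.
sample_rate = 122,976,000 / (427 × 3 × 1) = 122,976,000 / 1,281 = 96,000 Hz.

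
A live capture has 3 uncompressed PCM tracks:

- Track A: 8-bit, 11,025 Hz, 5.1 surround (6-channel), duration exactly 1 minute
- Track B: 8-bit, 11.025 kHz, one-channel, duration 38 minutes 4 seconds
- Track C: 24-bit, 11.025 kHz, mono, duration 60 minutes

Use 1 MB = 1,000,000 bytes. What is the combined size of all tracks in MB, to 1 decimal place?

148.2 MB

Track A: exactly 1 minute = 60 s; 11,025 × 60 × 1 × 6 = 3,969,000 bytes.
Track B: 38 minutes 4 seconds = 2,284 s; 11,025 × 2,284 × 1 × 1 = 25,181,100 bytes.
Track C: 60 minutes = 3,600 s; 11,025 × 3,600 × 3 × 1 = 119,070,000 bytes.
Total = 148,220,100 bytes = 148.2 MB.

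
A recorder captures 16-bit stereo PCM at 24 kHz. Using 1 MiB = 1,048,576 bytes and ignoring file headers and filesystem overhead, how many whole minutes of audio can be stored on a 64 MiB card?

11 minutes

Uncompressed byte rate = 24,000 × 2 × 2 = 96,000 bytes/s.
Capacity = 64 × 1,048,576 = 67,108,864 bytes.
67,108,864 / 96,000 ≈ 699.05 s → 11 minutes.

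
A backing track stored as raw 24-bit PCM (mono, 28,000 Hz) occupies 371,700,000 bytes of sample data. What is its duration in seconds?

4,425 seconds

Byte rate = 28,000 × 3 × 1 = 84,000 bytes/s.
Duration = 371,700,000 / 84,000 = 4,425 s.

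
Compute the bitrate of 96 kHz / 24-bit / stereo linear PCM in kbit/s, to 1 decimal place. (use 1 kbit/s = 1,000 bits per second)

4608.0 kbit/s

Bit rate = 96,000 × 24 × 2 = 4,608,000 bits/s.
= 4608.0 kbit/s.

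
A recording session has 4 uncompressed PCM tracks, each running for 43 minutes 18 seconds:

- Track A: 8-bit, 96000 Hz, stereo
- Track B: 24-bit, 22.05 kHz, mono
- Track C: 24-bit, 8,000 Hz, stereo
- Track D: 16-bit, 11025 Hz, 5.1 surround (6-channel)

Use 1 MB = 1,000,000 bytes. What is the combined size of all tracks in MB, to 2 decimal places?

43 minutes 18 seconds = 2,598 s.
Track A: 96,000 × 2,598 × 1 × 2 = 498,816,000 bytes.
Track B: 22,050 × 2,598 × 3 × 1 = 171,857,700 bytes.
Track C: 8,000 × 2,598 × 3 × 2 = 124,704,000 bytes.
Track D: 11,025 × 2,598 × 2 × 6 = 343,715,400 bytes.
Total = 1,139,093,100 bytes = 1139.09 MB.

1139.09 MB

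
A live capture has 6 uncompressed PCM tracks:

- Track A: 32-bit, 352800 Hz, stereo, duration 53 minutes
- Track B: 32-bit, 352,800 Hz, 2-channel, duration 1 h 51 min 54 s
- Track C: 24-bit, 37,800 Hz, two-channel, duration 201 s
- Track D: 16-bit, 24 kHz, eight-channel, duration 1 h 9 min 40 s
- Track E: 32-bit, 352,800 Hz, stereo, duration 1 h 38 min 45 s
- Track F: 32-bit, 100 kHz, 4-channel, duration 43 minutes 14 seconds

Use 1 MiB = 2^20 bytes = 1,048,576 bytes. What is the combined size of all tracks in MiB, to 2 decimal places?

Track A: 53 minutes = 3,180 s; 352,800 × 3,180 × 4 × 2 = 8,975,232,000 bytes.
Track B: 1 h 51 min 54 s = 6,714 s; 352,800 × 6,714 × 4 × 2 = 18,949,593,600 bytes.
Track C: 37,800 × 201 × 3 × 2 = 45,586,800 bytes.
Track D: 1 h 9 min 40 s = 4,180 s; 24,000 × 4,180 × 2 × 8 = 1,605,120,000 bytes.
Track E: 1 h 38 min 45 s = 5,925 s; 352,800 × 5,925 × 4 × 2 = 16,722,720,000 bytes.
Track F: 43 minutes 14 seconds = 2,594 s; 100,000 × 2,594 × 4 × 4 = 4,150,400,000 bytes.
Total = 50,448,652,400 bytes = 48111.58 MiB.

48111.58 MiB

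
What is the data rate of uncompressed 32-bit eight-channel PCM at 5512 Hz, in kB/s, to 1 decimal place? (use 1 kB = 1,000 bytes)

176.4 kB/s

Bit rate = 5,512 × 32 × 8 = 1,411,072 bits/s.
1,411,072 / 8 = 176,384 B/s = 176.4 kB/s.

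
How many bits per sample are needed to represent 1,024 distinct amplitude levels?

log2(1,024) = 10.

10 bits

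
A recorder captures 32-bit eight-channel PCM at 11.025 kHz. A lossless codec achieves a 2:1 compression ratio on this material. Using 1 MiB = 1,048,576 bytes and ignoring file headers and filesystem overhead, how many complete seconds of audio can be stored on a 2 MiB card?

Uncompressed byte rate = 11,025 × 4 × 8 = 352,800 bytes/s.
After 2:1 compression, effective rate ≈ 176400 bytes/s.
Capacity = 2 × 1,048,576 = 2,097,152 bytes.
2,097,152 / effective rate ≈ 11.89 s → 11 seconds.

11 seconds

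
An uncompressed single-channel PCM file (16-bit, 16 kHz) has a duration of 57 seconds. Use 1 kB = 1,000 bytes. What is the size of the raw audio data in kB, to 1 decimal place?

1824.0 kB

Bytes = 16,000 samples/s × 57 s × 2 bytes/sample × 1 ch = 1,824,000 bytes.
1,824,000 / 1,000 = 1824.0 kB.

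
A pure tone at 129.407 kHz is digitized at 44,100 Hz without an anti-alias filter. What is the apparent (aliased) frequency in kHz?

2.893 kHz

Nyquist = 44,100/2 = 22,050 Hz; 129,407 Hz exceeds it.
Alias = |129,407 − 3×44,100| = |129,407 − 132,300| = 2,893 Hz = 2.893 kHz.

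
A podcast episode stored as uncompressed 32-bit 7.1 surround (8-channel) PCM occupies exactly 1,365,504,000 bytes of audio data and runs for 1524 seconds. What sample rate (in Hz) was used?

Bytes = sample_rate × seconds × bytes_per_sample × channels.
sample_rate = 1,365,504,000 / (1,524 × 4 × 8) = 1,365,504,000 / 48,768 = 28,000 Hz.

28,000 Hz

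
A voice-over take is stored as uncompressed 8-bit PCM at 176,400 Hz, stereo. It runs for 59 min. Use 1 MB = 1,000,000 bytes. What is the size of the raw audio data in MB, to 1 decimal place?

1248.9 MB

Duration = 59 min = 3,540 s.
Bytes = 176,400 samples/s × 3,540 s × 1 bytes/sample × 2 ch = 1,248,912,000 bytes.
1,248,912,000 / 1,000,000 = 1248.9 MB.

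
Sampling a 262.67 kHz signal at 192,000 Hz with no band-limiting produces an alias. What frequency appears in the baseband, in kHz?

Nyquist = 192,000/2 = 96,000 Hz; 262,670 Hz exceeds it.
Alias = |262,670 − 1×192,000| = |262,670 − 192,000| = 70,670 Hz = 70.67 kHz.

70.67 kHz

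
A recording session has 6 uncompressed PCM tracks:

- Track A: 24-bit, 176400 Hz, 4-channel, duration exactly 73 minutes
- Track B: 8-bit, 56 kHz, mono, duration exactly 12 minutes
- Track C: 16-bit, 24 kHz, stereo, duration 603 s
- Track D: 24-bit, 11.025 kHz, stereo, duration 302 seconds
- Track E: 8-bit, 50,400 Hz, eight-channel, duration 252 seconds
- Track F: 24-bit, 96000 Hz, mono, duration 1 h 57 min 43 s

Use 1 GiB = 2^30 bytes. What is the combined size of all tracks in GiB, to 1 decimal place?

Track A: exactly 73 minutes = 4,380 s; 176,400 × 4,380 × 3 × 4 = 9,271,584,000 bytes.
Track B: exactly 12 minutes = 720 s; 56,000 × 720 × 1 × 1 = 40,320,000 bytes.
Track C: 24,000 × 603 × 2 × 2 = 57,888,000 bytes.
Track D: 11,025 × 302 × 3 × 2 = 19,977,300 bytes.
Track E: 50,400 × 252 × 1 × 8 = 101,606,400 bytes.
Track F: 1 h 57 min 43 s = 7,063 s; 96,000 × 7,063 × 3 × 1 = 2,034,144,000 bytes.
Total = 11,525,519,700 bytes = 10.7 GiB.

10.7 GiB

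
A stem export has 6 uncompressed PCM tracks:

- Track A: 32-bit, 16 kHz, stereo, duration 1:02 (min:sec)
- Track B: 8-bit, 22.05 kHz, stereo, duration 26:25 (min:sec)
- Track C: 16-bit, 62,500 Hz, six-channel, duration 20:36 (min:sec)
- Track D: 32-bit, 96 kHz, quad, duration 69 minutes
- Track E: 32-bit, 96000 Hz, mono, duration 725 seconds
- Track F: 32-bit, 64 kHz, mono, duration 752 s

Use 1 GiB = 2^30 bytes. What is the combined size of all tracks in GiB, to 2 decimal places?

7.30 GiB

Track A: 1:02 (min:sec) = 62 s; 16,000 × 62 × 4 × 2 = 7,936,000 bytes.
Track B: 26:25 (min:sec) = 1,585 s; 22,050 × 1,585 × 1 × 2 = 69,898,500 bytes.
Track C: 20:36 (min:sec) = 1,236 s; 62,500 × 1,236 × 2 × 6 = 927,000,000 bytes.
Track D: 69 minutes = 4,140 s; 96,000 × 4,140 × 4 × 4 = 6,359,040,000 bytes.
Track E: 96,000 × 725 × 4 × 1 = 278,400,000 bytes.
Track F: 64,000 × 752 × 4 × 1 = 192,512,000 bytes.
Total = 7,834,786,500 bytes = 7.30 GiB.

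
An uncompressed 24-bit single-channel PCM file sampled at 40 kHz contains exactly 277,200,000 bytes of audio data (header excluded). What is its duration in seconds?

Byte rate = 40,000 × 3 × 1 = 120,000 bytes/s.
Duration = 277,200,000 / 120,000 = 2,310 s.

2,310 seconds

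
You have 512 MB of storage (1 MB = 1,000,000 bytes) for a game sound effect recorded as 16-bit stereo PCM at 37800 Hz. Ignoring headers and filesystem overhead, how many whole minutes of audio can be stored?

Uncompressed byte rate = 37,800 × 2 × 2 = 151,200 bytes/s.
Capacity = 512 × 1,000,000 = 512,000,000 bytes.
512,000,000 / 151,200 ≈ 3386.24 s → 56 minutes.

56 minutes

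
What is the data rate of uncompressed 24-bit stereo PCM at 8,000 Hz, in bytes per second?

Bit rate = 8,000 × 24 × 2 = 384,000 bits/s.
384,000 / 8 = 48,000 bytes/s.

48,000 bytes/s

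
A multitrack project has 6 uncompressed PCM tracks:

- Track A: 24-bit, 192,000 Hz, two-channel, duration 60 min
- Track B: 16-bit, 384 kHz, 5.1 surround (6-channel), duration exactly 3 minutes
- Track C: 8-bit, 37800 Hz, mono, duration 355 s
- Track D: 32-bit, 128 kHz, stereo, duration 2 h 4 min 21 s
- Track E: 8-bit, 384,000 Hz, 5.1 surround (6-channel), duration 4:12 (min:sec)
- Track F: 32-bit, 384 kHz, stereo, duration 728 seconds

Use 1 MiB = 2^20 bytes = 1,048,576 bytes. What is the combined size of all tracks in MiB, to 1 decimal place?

14731.5 MiB

Track A: 60 min = 3,600 s; 192,000 × 3,600 × 3 × 2 = 4,147,200,000 bytes.
Track B: exactly 3 minutes = 180 s; 384,000 × 180 × 2 × 6 = 829,440,000 bytes.
Track C: 37,800 × 355 × 1 × 1 = 13,419,000 bytes.
Track D: 2 h 4 min 21 s = 7,461 s; 128,000 × 7,461 × 4 × 2 = 7,640,064,000 bytes.
Track E: 4:12 (min:sec) = 252 s; 384,000 × 252 × 1 × 6 = 580,608,000 bytes.
Track F: 384,000 × 728 × 4 × 2 = 2,236,416,000 bytes.
Total = 15,447,147,000 bytes = 14731.5 MiB.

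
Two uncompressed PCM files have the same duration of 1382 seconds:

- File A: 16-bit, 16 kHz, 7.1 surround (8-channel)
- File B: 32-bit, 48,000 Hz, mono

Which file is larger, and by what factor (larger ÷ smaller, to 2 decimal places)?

File A, by a factor of 1.33

File A: 16,000 × 2 × 8 = 256,000 bytes/s.
File B: 48,000 × 4 × 1 = 192,000 bytes/s.
File A is larger; ratio = 353,792,000 / 265,344,000 = 1.33.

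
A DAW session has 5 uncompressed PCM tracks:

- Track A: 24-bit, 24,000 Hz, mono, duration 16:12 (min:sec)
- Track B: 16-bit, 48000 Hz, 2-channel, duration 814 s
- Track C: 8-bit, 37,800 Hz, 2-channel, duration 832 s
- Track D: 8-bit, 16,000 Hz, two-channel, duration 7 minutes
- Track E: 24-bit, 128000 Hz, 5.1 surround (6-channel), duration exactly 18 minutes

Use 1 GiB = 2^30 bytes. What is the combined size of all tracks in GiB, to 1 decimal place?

Track A: 16:12 (min:sec) = 972 s; 24,000 × 972 × 3 × 1 = 69,984,000 bytes.
Track B: 48,000 × 814 × 2 × 2 = 156,288,000 bytes.
Track C: 37,800 × 832 × 1 × 2 = 62,899,200 bytes.
Track D: 7 minutes = 420 s; 16,000 × 420 × 1 × 2 = 13,440,000 bytes.
Track E: exactly 18 minutes = 1,080 s; 128,000 × 1,080 × 3 × 6 = 2,488,320,000 bytes.
Total = 2,790,931,200 bytes = 2.6 GiB.

2.6 GiB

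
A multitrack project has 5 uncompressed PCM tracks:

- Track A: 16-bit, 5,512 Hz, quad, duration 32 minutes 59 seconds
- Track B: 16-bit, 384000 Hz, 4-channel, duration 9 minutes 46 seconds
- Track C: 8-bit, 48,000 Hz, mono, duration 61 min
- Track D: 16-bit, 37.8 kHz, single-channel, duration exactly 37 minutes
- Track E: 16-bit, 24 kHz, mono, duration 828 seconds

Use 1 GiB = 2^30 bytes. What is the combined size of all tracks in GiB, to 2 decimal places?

2.11 GiB

Track A: 32 minutes 59 seconds = 1,979 s; 5,512 × 1,979 × 2 × 4 = 87,265,984 bytes.
Track B: 9 minutes 46 seconds = 586 s; 384,000 × 586 × 2 × 4 = 1,800,192,000 bytes.
Track C: 61 min = 3,660 s; 48,000 × 3,660 × 1 × 1 = 175,680,000 bytes.
Track D: exactly 37 minutes = 2,220 s; 37,800 × 2,220 × 2 × 1 = 167,832,000 bytes.
Track E: 24,000 × 828 × 2 × 1 = 39,744,000 bytes.
Total = 2,270,713,984 bytes = 2.11 GiB.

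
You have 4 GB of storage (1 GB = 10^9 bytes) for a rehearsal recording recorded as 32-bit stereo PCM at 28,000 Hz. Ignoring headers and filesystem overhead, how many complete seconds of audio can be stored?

Uncompressed byte rate = 28,000 × 4 × 2 = 224,000 bytes/s.
Capacity = 4 × 1,000,000,000 = 4,000,000,000 bytes.
4,000,000,000 / 224,000 ≈ 17857.14 s → 17,857 seconds.

17,857 seconds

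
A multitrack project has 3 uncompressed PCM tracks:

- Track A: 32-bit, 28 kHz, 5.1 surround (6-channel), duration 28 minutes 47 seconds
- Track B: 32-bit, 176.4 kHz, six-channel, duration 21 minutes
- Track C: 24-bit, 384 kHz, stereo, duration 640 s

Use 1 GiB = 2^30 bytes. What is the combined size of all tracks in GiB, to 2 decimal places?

7.42 GiB

Track A: 28 minutes 47 seconds = 1,727 s; 28,000 × 1,727 × 4 × 6 = 1,160,544,000 bytes.
Track B: 21 minutes = 1,260 s; 176,400 × 1,260 × 4 × 6 = 5,334,336,000 bytes.
Track C: 384,000 × 640 × 3 × 2 = 1,474,560,000 bytes.
Total = 7,969,440,000 bytes = 7.42 GiB.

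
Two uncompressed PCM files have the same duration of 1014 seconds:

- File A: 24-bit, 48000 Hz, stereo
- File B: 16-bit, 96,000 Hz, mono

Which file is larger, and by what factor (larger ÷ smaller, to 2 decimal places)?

File A: 48,000 × 3 × 2 = 288,000 bytes/s.
File B: 96,000 × 2 × 1 = 192,000 bytes/s.
File A is larger; ratio = 292,032,000 / 194,688,000 = 1.50.

File A, by a factor of 1.50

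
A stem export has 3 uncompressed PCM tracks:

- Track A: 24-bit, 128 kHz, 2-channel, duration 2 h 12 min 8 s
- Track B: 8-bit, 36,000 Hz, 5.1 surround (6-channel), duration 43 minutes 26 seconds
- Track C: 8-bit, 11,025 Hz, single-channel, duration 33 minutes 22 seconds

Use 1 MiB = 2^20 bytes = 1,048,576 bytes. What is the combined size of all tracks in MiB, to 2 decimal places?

6364.51 MiB

Track A: 2 h 12 min 8 s = 7,928 s; 128,000 × 7,928 × 3 × 2 = 6,088,704,000 bytes.
Track B: 43 minutes 26 seconds = 2,606 s; 36,000 × 2,606 × 1 × 6 = 562,896,000 bytes.
Track C: 33 minutes 22 seconds = 2,002 s; 11,025 × 2,002 × 1 × 1 = 22,072,050 bytes.
Total = 6,673,672,050 bytes = 6364.51 MiB.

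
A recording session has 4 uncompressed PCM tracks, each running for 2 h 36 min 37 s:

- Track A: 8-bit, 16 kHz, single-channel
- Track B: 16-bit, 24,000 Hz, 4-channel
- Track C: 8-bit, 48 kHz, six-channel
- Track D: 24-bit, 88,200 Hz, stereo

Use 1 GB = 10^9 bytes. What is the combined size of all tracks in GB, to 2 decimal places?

2 h 36 min 37 s = 9,397 s.
Track A: 16,000 × 9,397 × 1 × 1 = 150,352,000 bytes.
Track B: 24,000 × 9,397 × 2 × 4 = 1,804,224,000 bytes.
Track C: 48,000 × 9,397 × 1 × 6 = 2,706,336,000 bytes.
Track D: 88,200 × 9,397 × 3 × 2 = 4,972,892,400 bytes.
Total = 9,633,804,400 bytes = 9.63 GB.

9.63 GB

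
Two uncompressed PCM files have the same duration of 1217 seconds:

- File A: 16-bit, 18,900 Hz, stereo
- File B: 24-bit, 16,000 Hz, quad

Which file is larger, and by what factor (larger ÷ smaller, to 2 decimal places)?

File A: 18,900 × 2 × 2 = 75,600 bytes/s.
File B: 16,000 × 3 × 4 = 192,000 bytes/s.
File B is larger; ratio = 233,664,000 / 92,005,200 = 2.54.

File B, by a factor of 2.54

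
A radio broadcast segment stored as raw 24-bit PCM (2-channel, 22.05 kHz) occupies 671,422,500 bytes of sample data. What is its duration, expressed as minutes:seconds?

Byte rate = 22,050 × 3 × 2 = 132,300 bytes/s.
Duration = 671,422,500 / 132,300 = 5,075 s.
5,075 s = 84:35.

84:35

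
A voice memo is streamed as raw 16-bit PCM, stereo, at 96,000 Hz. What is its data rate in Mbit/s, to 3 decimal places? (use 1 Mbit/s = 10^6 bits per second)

Bit rate = 96,000 × 16 × 2 = 3,072,000 bits/s.
= 3.072 Mbit/s.

3.072 Mbit/s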